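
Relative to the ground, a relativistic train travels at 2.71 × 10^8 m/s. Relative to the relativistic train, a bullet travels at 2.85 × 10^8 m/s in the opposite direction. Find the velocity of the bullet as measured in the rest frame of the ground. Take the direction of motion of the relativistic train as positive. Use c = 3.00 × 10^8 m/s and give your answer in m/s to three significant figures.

In units of c (dividing by 3.00 × 10^8 m/s): v = 0.903, u' = -0.950.
u = (u' + v)/(1 + u'v/c²):
u = (-0.950 + 0.903) / (1 + (-0.950)·0.903) = -0.0467/0.1418 = -0.3290
(Galilean addition would give -0.047c.)
Converting back: u = -0.3290 × 3.00 × 10^8 m/s.

-9.87 × 10^7 m/s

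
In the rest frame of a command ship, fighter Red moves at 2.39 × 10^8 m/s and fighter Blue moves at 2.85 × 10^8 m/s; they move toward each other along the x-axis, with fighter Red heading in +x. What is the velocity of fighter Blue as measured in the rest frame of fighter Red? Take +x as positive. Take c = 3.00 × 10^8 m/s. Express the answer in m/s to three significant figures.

-2.98 × 10^8 m/s

β_A = 0.797, β_B = -0.950 (dividing each by c = 3.00 × 10^8 m/s).
Transform to A's frame with the inverse velocity-addition law: u' = (u − v)/(1 − uv/c²), taking u = β_B and v = β_A.
u' = (-0.950 − 0.797) / (1 − (0.797)(-0.950)) = -1.7467/1.7568 = -0.9942.
u' = -0.9942 × 3.00 × 10^8 m/s.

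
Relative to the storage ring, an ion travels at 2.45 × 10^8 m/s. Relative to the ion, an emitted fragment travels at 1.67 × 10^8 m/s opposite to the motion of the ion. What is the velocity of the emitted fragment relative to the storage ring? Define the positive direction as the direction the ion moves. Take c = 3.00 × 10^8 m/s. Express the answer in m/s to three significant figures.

+1.43 × 10^8 m/s

In units of c (dividing by 3.00 × 10^8 m/s): v = 0.817, u' = -0.557.
u = (u' + v)/(1 + u'v/c²):
u = (-0.557 + 0.817) / (1 + (-0.557)·0.817) = 0.2600/0.5454 = 0.4767
Converting back: u = 0.4767 × 3.00 × 10^8 m/s.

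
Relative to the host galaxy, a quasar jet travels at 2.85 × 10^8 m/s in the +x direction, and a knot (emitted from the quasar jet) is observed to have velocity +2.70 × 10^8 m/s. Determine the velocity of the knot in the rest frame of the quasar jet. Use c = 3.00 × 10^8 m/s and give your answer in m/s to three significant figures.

-1.03 × 10^8 m/s

v = 0.950c, u = 0.900c.
Invert the composition law: u' = (u − v)/(1 − uv/c²).
u' = (0.900 − 0.950) / (1 − (0.900)(0.950)) = -0.0500/0.1450 = -0.3448.
u' = -0.3448 × 3.00 × 10^8 m/s.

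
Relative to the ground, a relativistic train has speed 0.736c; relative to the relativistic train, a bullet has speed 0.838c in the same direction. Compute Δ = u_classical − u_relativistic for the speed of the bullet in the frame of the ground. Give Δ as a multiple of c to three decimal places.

Galilean: u_cl = 0.838 + 0.736 = 1.5740.
Relativistic: u_rel = (0.838 + 0.736) / (1 + 0.838·0.736) = 1.5740/1.6168 = 0.9735.
Δ = 1.5740 − 0.9735 = 0.6005.
(The classical prediction exceeds c; the relativistic result does not.)

Δ = 0.600c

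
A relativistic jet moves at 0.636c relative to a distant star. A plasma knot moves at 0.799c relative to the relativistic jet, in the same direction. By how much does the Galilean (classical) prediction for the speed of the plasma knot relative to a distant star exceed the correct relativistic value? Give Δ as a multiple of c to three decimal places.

Galilean: u_cl = 0.799 + 0.636 = 1.4350.
Relativistic: u_rel = (0.799 + 0.636) / (1 + 0.799·0.636) = 1.4350/1.5082 = 0.9515.
Δ = 1.4350 − 0.9515 = 0.4835.
(The classical prediction exceeds c; the relativistic result does not.)

Δ = 0.484c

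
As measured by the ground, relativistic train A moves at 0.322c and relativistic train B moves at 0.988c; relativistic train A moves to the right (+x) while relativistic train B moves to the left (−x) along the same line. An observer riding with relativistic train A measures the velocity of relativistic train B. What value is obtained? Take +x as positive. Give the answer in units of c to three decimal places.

-0.994c

β_A = 0.322, β_B = -0.988.
Transform to A's frame with the inverse velocity-addition law: u' = (u − v)/(1 − uv/c²), taking u = β_B and v = β_A.
u' = (-0.988 − 0.322) / (1 − (0.322)(-0.988)) = -1.3100/1.3181 = -0.9938.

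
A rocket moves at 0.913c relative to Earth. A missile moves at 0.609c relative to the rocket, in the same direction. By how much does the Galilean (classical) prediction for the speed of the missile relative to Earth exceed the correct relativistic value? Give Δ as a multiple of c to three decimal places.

Galilean: u_cl = 0.609 + 0.913 = 1.5220.
Relativistic: u_rel = (0.609 + 0.913) / (1 + 0.609·0.913) = 1.5220/1.5560 = 0.9781.
Δ = 1.5220 − 0.9781 = 0.5439.
(The classical prediction exceeds c; the relativistic result does not.)

Δ = 0.544c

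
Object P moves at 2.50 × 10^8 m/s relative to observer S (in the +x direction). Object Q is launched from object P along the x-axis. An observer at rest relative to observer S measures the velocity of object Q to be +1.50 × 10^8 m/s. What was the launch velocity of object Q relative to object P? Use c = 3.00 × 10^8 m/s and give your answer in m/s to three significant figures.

v = 0.833c, u = 0.500c.
Invert the composition law: u' = (u − v)/(1 − uv/c²).
u' = (0.500 − 0.833) / (1 − (0.500)(0.833)) = -0.3333/0.5833 = -0.5714.
u' = -0.5714 × 3.00 × 10^8 m/s.

-1.71 × 10^8 m/s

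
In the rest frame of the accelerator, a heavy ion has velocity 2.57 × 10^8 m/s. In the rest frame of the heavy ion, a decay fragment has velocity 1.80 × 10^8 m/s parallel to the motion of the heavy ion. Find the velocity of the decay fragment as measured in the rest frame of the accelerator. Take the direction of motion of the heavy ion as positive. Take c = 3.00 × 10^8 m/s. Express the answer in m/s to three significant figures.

2.89 × 10^8 m/s

In units of c (dividing by 3.00 × 10^8 m/s): v = 0.857, u' = 0.600.
u = (u' + v)/(1 + u'v/c²):
u = (0.600 + 0.857) / (1 + 0.600·0.857) = 1.4567/1.5140 = 0.9621
(Galilean addition would give +1.457c, exceeding c.)
Converting back: u = 0.9621 × 3.00 × 10^8 m/s.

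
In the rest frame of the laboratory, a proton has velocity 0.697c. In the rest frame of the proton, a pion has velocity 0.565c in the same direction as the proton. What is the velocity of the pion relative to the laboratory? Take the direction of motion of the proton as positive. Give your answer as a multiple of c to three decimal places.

With v = 0.697 and u' = 0.565 (in units of c),
u = (u' + v)/(1 + u'v/c²):
u = (0.565 + 0.697) / (1 + 0.565·0.697) = 1.2620/1.3938 = 0.9054
(Galilean addition would give +1.262c, exceeding c.)

0.905c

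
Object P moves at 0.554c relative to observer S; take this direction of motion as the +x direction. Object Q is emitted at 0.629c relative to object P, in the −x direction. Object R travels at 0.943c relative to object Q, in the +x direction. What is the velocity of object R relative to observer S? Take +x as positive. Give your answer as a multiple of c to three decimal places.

Apply u = (u' + v)/(1 + u'v/c²) successively, working outward toward observer S.
Start: velocity of object P relative to observer S = 0.5540c.
Compose with object Q (u' = -0.629 in object P frame): u_1 = (-0.629 + 0.554) / (1 + (-0.629)·0.554) = -0.0750/0.6515 = -0.1151.
Compose with object R (u' = 0.943 in object Q frame): u_2 = (0.943 + (-0.115)) / (1 + 0.943·(-0.115)) = 0.8279/0.8914 = 0.9287.

+0.929c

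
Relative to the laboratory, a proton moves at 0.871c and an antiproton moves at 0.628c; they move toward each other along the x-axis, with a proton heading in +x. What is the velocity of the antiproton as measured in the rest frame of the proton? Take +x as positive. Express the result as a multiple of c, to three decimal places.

β_A = 0.871, β_B = -0.628.
Transform to A's frame with the inverse velocity-addition law: u' = (u − v)/(1 − uv/c²), taking u = β_B and v = β_A.
u' = (-0.628 − 0.871) / (1 − (0.871)(-0.628)) = -1.4990/1.5470 = -0.9690.

-0.969c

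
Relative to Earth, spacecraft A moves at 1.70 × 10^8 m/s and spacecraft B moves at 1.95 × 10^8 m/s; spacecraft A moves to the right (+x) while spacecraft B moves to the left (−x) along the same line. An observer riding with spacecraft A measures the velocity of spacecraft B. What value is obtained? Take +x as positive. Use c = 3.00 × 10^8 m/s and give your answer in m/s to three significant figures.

-2.67 × 10^8 m/s

β_A = 0.567, β_B = -0.650 (dividing each by c = 3.00 × 10^8 m/s).
Transform to A's frame with the inverse velocity-addition law: u' = (u − v)/(1 − uv/c²), taking u = β_B and v = β_A.
u' = (-0.650 − 0.567) / (1 − (0.567)(-0.650)) = -1.2167/1.3683 = -0.8892.
u' = -0.8892 × 3.00 × 10^8 m/s.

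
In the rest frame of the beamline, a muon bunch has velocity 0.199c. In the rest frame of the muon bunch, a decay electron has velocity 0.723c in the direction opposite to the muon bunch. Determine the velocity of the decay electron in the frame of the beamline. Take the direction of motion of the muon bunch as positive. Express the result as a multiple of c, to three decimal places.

-0.612c

With v = 0.199 and u' = -0.723 (in units of c),
u = (u' + v)/(1 + u'v/c²):
u = (-0.723 + 0.199) / (1 + (-0.723)·0.199) = -0.5240/0.8561 = -0.6121
(Galilean addition would give -0.524c.)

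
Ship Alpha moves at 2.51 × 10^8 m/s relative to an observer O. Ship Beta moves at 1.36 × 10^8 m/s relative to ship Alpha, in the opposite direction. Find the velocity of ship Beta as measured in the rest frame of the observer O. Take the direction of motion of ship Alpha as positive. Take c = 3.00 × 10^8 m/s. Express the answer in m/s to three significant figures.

+1.85 × 10^8 m/s

In units of c (dividing by 3.00 × 10^8 m/s): v = 0.837, u' = -0.453.
u = (u' + v)/(1 + u'v/c²):
u = (-0.453 + 0.837) / (1 + (-0.453)·0.837) = 0.3833/0.6207 = 0.6176
Converting back: u = 0.6176 × 3.00 × 10^8 m/s.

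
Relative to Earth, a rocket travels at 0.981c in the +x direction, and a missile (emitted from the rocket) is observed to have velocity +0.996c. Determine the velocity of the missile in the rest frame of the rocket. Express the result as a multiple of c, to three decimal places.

+0.654c

Invert the composition law: u' = (u − v)/(1 − uv/c²).
u' = (0.996 − 0.981) / (1 − (0.996)(0.981)) = 0.0150/0.0229 = 0.6543.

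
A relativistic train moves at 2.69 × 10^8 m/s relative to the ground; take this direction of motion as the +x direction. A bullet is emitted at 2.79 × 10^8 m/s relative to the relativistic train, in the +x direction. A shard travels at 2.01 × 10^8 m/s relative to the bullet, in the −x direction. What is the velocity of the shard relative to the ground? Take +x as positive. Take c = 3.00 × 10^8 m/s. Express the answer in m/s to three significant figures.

Apply u = (u' + v)/(1 + u'v/c²) successively, working outward toward the ground.
(Dividing each given speed by c = 3.00 × 10^8 m/s to work in units of c.)
Start: velocity of the relativistic train relative to the ground = 0.8967c.
Compose with the bullet (u' = 0.930 in the relativistic train frame): u_1 = (0.930 + 0.897) / (1 + 0.930·0.897) = 1.8267/1.8339 = 0.9961.
Compose with the shard (u' = -0.670 in the bullet frame): u_2 = (-0.670 + 0.996) / (1 + (-0.670)·0.996) = 0.3261/0.3326 = 0.9802.
So u = 0.9802 × 3.00 × 10^8 m/s.

+2.94 × 10^8 m/s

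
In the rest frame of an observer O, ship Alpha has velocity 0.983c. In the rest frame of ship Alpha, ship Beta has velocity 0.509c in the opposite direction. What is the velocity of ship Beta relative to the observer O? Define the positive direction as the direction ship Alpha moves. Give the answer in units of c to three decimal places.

+0.949c

With v = 0.983 and u' = -0.509 (in units of c),
u = (u' + v)/(1 + u'v/c²):
u = (-0.509 + 0.983) / (1 + (-0.509)·0.983) = 0.4740/0.4997 = 0.9487
(Galilean addition would give +0.474c.)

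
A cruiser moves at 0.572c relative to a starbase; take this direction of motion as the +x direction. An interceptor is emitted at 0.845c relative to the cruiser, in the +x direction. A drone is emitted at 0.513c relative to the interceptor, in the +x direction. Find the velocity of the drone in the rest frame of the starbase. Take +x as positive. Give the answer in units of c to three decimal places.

0.985c

Apply u = (u' + v)/(1 + u'v/c²) successively, working outward toward the starbase.
Start: velocity of the cruiser relative to the starbase = 0.5720c.
Compose with the interceptor (u' = 0.845 in the cruiser frame): u_1 = (0.845 + 0.572) / (1 + 0.845·0.572) = 1.4170/1.4833 = 0.9553.
Compose with the drone (u' = 0.513 in the interceptor frame): u_2 = (0.513 + 0.955) / (1 + 0.513·0.955) = 1.4683/1.4901 = 0.9854.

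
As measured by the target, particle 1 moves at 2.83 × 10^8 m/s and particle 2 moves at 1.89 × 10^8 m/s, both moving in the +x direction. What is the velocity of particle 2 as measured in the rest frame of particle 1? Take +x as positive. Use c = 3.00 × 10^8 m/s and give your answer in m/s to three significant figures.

β_A = 0.943, β_B = 0.630 (dividing each by c = 3.00 × 10^8 m/s).
Transform to A's frame with the inverse velocity-addition law: u' = (u − v)/(1 − uv/c²), taking u = β_B and v = β_A.
u' = (0.630 − 0.943) / (1 − (0.943)(0.630)) = -0.3133/0.4057 = -0.7723.
u' = -0.7723 × 3.00 × 10^8 m/s.

-2.32 × 10^8 m/s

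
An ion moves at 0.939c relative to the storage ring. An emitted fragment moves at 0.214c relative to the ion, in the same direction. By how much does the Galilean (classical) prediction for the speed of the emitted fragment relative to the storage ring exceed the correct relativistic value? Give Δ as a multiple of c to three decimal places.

Δ = 0.193c

Galilean: u_cl = 0.214 + 0.939 = 1.1530.
Relativistic: u_rel = (0.214 + 0.939) / (1 + 0.214·0.939) = 1.1530/1.2009 = 0.9601.
Δ = 1.1530 − 0.9601 = 0.1929.
(The classical prediction exceeds c; the relativistic result does not.)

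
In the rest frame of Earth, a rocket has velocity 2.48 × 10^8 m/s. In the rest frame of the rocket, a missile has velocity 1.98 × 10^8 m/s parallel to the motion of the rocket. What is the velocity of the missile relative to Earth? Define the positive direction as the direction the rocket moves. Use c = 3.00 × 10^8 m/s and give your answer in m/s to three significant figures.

2.89 × 10^8 m/s

In units of c (dividing by 3.00 × 10^8 m/s): v = 0.827, u' = 0.660.
u = (u' + v)/(1 + u'v/c²):
u = (0.660 + 0.827) / (1 + 0.660·0.827) = 1.4867/1.5456 = 0.9619
(Galilean addition would give +1.487c, exceeding c.)
Converting back: u = 0.9619 × 3.00 × 10^8 m/s.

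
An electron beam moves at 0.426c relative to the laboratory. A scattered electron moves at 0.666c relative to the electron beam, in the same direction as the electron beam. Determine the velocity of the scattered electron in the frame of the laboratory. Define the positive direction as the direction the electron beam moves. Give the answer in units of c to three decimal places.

0.851c

With v = 0.426 and u' = 0.666 (in units of c),
u = (u' + v)/(1 + u'v/c²):
u = (0.666 + 0.426) / (1 + 0.666·0.426) = 1.0920/1.2837 = 0.8507
(Galilean addition would give +1.092c, exceeding c.)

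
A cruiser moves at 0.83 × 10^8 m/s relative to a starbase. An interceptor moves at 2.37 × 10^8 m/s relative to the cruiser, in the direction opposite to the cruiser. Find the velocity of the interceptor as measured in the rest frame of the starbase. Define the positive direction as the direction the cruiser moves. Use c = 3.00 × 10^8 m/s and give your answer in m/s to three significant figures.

In units of c (dividing by 3.00 × 10^8 m/s): v = 0.277, u' = -0.790.
u = (u' + v)/(1 + u'v/c²):
u = (-0.790 + 0.277) / (1 + (-0.790)·0.277) = -0.5133/0.7814 = -0.6569
(Galilean addition would give -0.513c.)
Converting back: u = -0.6569 × 3.00 × 10^8 m/s.

-1.97 × 10^8 m/s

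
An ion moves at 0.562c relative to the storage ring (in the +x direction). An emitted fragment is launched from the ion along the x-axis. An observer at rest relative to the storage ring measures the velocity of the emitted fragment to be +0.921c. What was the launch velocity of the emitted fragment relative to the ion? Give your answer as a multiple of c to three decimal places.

+0.744c

Invert the composition law: u' = (u − v)/(1 − uv/c²).
u' = (0.921 − 0.562) / (1 − (0.921)(0.562)) = 0.3590/0.4824 = 0.7442.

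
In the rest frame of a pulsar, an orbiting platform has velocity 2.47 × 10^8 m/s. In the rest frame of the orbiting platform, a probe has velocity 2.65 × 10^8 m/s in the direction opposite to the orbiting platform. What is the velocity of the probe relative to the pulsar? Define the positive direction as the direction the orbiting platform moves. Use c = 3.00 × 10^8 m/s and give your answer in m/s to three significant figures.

In units of c (dividing by 3.00 × 10^8 m/s): v = 0.823, u' = -0.883.
u = (u' + v)/(1 + u'v/c²):
u = (-0.883 + 0.823) / (1 + (-0.883)·0.823) = -0.0600/0.2727 = -0.2200
Converting back: u = -0.2200 × 3.00 × 10^8 m/s.

-6.60 × 10^7 m/s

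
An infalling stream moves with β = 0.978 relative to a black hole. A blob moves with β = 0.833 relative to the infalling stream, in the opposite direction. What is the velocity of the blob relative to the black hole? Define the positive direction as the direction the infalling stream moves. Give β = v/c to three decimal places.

With v = 0.978 and u' = -0.833 (in units of c),
u = (u' + v)/(1 + u'v/c²):
u = (-0.833 + 0.978) / (1 + (-0.833)·0.978) = 0.1450/0.1853 = 0.7824
(Galilean addition would give +0.145c.)

β = +0.782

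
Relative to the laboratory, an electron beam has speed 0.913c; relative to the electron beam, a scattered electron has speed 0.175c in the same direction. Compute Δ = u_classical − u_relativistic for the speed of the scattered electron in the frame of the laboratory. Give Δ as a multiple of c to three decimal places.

Δ = 0.150c

Galilean: u_cl = 0.175 + 0.913 = 1.0880.
Relativistic: u_rel = (0.175 + 0.913) / (1 + 0.175·0.913) = 1.0880/1.1598 = 0.9381.
Δ = 1.0880 − 0.9381 = 0.1499.
(The classical prediction exceeds c; the relativistic result does not.)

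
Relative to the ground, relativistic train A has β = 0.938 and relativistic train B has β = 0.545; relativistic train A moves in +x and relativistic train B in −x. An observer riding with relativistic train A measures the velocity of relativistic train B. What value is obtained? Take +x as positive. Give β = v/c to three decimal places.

β_A = 0.938, β_B = -0.545.
Transform to A's frame with the inverse velocity-addition law: u' = (u − v)/(1 − uv/c²), taking u = β_B and v = β_A.
u' = (-0.545 − 0.938) / (1 − (0.938)(-0.545)) = -1.4830/1.5112 = -0.9813.

β = -0.981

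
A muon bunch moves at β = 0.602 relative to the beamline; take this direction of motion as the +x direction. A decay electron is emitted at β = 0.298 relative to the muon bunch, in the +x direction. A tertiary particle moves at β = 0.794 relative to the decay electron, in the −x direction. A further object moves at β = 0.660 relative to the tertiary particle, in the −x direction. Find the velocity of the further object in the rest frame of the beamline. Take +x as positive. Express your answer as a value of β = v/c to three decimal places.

Apply u = (u' + v)/(1 + u'v/c²) successively, working outward toward the beamline.
Start: velocity of the muon bunch relative to the beamline = 0.6020c.
Compose with the decay electron (u' = 0.298 in the muon bunch frame): u_1 = (0.298 + 0.602) / (1 + 0.298·0.602) = 0.9000/1.1794 = 0.7631.
Compose with the tertiary particle (u' = -0.794 in the decay electron frame): u_2 = (-0.794 + 0.763) / (1 + (-0.794)·0.763) = -0.0309/0.3941 = -0.0784.
Compose with the further object (u' = -0.660 in the tertiary particle frame): u_3 = (-0.660 + (-0.078)) / (1 + (-0.660)·(-0.078)) = -0.7384/1.0517 = -0.7021.

β = -0.702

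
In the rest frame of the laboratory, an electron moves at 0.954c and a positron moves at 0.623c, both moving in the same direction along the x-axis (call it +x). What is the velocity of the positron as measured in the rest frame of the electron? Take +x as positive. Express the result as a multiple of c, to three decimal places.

β_A = 0.954, β_B = 0.623.
Transform to A's frame with the inverse velocity-addition law: u' = (u − v)/(1 − uv/c²), taking u = β_B and v = β_A.
u' = (0.623 − 0.954) / (1 − (0.954)(0.623)) = -0.3310/0.4057 = -0.8160.

-0.816c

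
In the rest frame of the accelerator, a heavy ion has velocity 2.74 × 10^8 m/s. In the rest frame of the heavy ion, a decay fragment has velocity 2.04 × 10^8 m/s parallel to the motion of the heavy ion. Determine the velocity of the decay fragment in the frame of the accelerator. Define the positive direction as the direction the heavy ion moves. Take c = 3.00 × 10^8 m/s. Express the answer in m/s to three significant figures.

2.95 × 10^8 m/s

In units of c (dividing by 3.00 × 10^8 m/s): v = 0.913, u' = 0.680.
u = (u' + v)/(1 + u'v/c²):
u = (0.680 + 0.913) / (1 + 0.680·0.913) = 1.5933/1.6211 = 0.9829
(Galilean addition would give +1.593c, exceeding c.)
Converting back: u = 0.9829 × 3.00 × 10^8 m/s.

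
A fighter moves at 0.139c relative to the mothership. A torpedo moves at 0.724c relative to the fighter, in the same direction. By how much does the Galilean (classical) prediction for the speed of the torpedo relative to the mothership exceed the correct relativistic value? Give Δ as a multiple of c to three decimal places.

Δ = 0.079c

Galilean: u_cl = 0.724 + 0.139 = 0.8630.
Relativistic: u_rel = (0.724 + 0.139) / (1 + 0.724·0.139) = 0.8630/1.1006 = 0.7841.
Δ = 0.8630 − 0.7841 = 0.0789.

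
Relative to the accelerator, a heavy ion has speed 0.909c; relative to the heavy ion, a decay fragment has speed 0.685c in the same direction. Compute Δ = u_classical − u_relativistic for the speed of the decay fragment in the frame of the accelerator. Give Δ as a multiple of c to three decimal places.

Galilean: u_cl = 0.685 + 0.909 = 1.5940.
Relativistic: u_rel = (0.685 + 0.909) / (1 + 0.685·0.909) = 1.5940/1.6227 = 0.9823.
Δ = 1.5940 − 0.9823 = 0.6117.
(The classical prediction exceeds c; the relativistic result does not.)

Δ = 0.612c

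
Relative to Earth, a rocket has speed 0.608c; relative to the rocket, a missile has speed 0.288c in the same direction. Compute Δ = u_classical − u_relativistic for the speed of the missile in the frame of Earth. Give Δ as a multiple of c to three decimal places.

Δ = 0.134c

Galilean: u_cl = 0.288 + 0.608 = 0.8960.
Relativistic: u_rel = (0.288 + 0.608) / (1 + 0.288·0.608) = 0.8960/1.1751 = 0.7625.
Δ = 0.8960 − 0.7625 = 0.1335.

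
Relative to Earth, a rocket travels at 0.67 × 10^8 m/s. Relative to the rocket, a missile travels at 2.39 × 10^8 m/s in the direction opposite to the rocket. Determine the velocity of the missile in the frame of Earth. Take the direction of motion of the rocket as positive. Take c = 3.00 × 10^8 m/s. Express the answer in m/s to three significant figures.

-2.09 × 10^8 m/s

In units of c (dividing by 3.00 × 10^8 m/s): v = 0.223, u' = -0.797.
u = (u' + v)/(1 + u'v/c²):
u = (-0.797 + 0.223) / (1 + (-0.797)·0.223) = -0.5733/0.8221 = -0.6974
(Galilean addition would give -0.573c.)
Converting back: u = -0.6974 × 3.00 × 10^8 m/s.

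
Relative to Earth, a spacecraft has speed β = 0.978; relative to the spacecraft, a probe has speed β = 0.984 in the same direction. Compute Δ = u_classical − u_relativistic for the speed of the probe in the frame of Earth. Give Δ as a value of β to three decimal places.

Galilean: u_cl = 0.984 + 0.978 = 1.9620.
Relativistic: u_rel = (0.984 + 0.978) / (1 + 0.984·0.978) = 1.9620/1.9624 = 0.9998.
Δ = 1.9620 − 0.9998 = 0.9622.
(The classical prediction exceeds c; the relativistic result does not.)

Δ = 0.962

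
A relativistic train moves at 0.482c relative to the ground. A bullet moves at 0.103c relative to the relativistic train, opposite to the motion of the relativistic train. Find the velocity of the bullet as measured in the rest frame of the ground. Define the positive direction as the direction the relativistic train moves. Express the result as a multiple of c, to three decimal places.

+0.399c

With v = 0.482 and u' = -0.103 (in units of c),
u = (u' + v)/(1 + u'v/c²):
u = (-0.103 + 0.482) / (1 + (-0.103)·0.482) = 0.3790/0.9504 = 0.3988
(Galilean addition would give +0.379c.)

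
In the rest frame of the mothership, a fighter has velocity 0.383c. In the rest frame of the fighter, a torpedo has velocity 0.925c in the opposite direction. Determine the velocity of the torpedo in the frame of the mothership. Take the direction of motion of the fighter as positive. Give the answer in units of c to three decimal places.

-0.839c

With v = 0.383 and u' = -0.925 (in units of c),
u = (u' + v)/(1 + u'v/c²):
u = (-0.925 + 0.383) / (1 + (-0.925)·0.383) = -0.5420/0.6457 = -0.8394
(Galilean addition would give -0.542c.)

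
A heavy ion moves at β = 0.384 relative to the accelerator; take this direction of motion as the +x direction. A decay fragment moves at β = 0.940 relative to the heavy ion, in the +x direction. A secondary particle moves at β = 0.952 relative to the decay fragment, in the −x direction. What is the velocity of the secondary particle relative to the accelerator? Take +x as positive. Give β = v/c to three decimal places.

Apply u = (u' + v)/(1 + u'v/c²) successively, working outward toward the accelerator.
Start: velocity of the heavy ion relative to the accelerator = 0.3840c.
Compose with the decay fragment (u' = 0.940 in the heavy ion frame): u_1 = (0.940 + 0.384) / (1 + 0.940·0.384) = 1.3240/1.3610 = 0.9728.
Compose with the secondary particle (u' = -0.952 in the decay fragment frame): u_2 = (-0.952 + 0.973) / (1 + (-0.952)·0.973) = 0.0208/0.0739 = 0.2822.

β = +0.282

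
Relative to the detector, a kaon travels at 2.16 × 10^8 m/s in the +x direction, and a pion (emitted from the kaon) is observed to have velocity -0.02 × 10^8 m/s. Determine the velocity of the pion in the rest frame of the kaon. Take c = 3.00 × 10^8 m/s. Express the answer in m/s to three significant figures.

-2.17 × 10^8 m/s

v = 0.720c, u = -0.007c.
Invert the composition law: u' = (u − v)/(1 − uv/c²).
u' = (-0.007 − 0.720) / (1 − (-0.007)(0.720)) = -0.7267/1.0048 = -0.7232.
u' = -0.7232 × 3.00 × 10^8 m/s.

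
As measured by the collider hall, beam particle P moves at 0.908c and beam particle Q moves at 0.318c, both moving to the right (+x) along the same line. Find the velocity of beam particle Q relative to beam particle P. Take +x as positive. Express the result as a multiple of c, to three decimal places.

β_A = 0.908, β_B = 0.318.
Transform to A's frame with the inverse velocity-addition law: u' = (u − v)/(1 − uv/c²), taking u = β_B and v = β_A.
u' = (0.318 − 0.908) / (1 − (0.908)(0.318)) = -0.5900/0.7113 = -0.8295.

-0.830c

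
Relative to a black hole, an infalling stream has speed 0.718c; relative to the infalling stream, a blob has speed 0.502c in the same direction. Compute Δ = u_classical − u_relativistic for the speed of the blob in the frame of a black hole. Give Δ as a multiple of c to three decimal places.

Δ = 0.323c

Galilean: u_cl = 0.502 + 0.718 = 1.2200.
Relativistic: u_rel = (0.502 + 0.718) / (1 + 0.502·0.718) = 1.2200/1.3604 = 0.8968.
Δ = 1.2200 − 0.8968 = 0.3232.
(The classical prediction exceeds c; the relativistic result does not.)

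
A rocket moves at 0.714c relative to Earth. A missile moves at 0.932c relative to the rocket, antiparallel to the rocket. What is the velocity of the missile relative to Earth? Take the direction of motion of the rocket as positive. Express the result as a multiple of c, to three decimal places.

-0.652c

With v = 0.714 and u' = -0.932 (in units of c),
u = (u' + v)/(1 + u'v/c²):
u = (-0.932 + 0.714) / (1 + (-0.932)·0.714) = -0.2180/0.3346 = -0.6516
(Galilean addition would give -0.218c.)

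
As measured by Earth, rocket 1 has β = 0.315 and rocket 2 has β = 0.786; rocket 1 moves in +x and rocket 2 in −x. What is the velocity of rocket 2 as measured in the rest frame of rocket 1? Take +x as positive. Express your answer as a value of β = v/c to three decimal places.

β_A = 0.315, β_B = -0.786.
Transform to A's frame with the inverse velocity-addition law: u' = (u − v)/(1 − uv/c²), taking u = β_B and v = β_A.
u' = (-0.786 − 0.315) / (1 − (0.315)(-0.786)) = -1.1010/1.2476 = -0.8825.

β = -0.883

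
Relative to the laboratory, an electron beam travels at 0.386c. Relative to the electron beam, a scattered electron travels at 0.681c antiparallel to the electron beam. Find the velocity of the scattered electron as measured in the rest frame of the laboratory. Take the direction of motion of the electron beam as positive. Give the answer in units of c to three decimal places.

With v = 0.386 and u' = -0.681 (in units of c),
u = (u' + v)/(1 + u'v/c²):
u = (-0.681 + 0.386) / (1 + (-0.681)·0.386) = -0.2950/0.7371 = -0.4002

-0.400c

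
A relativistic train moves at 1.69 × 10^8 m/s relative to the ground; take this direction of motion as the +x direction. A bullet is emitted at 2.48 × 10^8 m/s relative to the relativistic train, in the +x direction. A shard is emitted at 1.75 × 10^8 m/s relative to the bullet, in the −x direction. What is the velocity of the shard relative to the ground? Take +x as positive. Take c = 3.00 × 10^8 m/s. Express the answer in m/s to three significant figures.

Apply u = (u' + v)/(1 + u'v/c²) successively, working outward toward the ground.
(Dividing each given speed by c = 3.00 × 10^8 m/s to work in units of c.)
Start: velocity of the relativistic train relative to the ground = 0.5633c.
Compose with the bullet (u' = 0.827 in the relativistic train frame): u_1 = (0.827 + 0.563) / (1 + 0.827·0.563) = 1.3900/1.4657 = 0.9484.
Compose with the shard (u' = -0.583 in the bullet frame): u_2 = (-0.583 + 0.948) / (1 + (-0.583)·0.948) = 0.3650/0.4468 = 0.8170.
So u = 0.8170 × 3.00 × 10^8 m/s.

+2.45 × 10^8 m/s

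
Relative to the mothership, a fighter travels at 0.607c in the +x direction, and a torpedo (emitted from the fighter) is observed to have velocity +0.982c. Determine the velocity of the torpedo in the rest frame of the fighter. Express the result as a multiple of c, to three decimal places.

Invert the composition law: u' = (u − v)/(1 − uv/c²).
u' = (0.982 − 0.607) / (1 − (0.982)(0.607)) = 0.3750/0.4039 = 0.9284.

+0.928c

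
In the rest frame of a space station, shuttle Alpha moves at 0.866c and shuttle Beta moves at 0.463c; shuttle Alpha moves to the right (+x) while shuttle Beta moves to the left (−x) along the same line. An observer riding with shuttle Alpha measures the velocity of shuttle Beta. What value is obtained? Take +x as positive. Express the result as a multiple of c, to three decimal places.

-0.949c

β_A = 0.866, β_B = -0.463.
Transform to A's frame with the inverse velocity-addition law: u' = (u − v)/(1 − uv/c²), taking u = β_B and v = β_A.
u' = (-0.463 − 0.866) / (1 − (0.866)(-0.463)) = -1.3290/1.4010 = -0.9486.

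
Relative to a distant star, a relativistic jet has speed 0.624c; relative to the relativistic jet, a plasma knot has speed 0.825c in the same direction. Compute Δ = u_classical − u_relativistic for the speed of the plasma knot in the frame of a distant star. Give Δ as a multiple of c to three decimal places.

Galilean: u_cl = 0.825 + 0.624 = 1.4490.
Relativistic: u_rel = (0.825 + 0.624) / (1 + 0.825·0.624) = 1.4490/1.5148 = 0.9566.
Δ = 1.4490 − 0.9566 = 0.4924.
(The classical prediction exceeds c; the relativistic result does not.)

Δ = 0.492c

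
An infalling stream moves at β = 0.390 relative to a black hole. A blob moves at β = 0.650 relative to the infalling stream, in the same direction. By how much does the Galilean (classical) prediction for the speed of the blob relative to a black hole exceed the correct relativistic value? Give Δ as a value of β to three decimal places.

Δ = 0.210

Galilean: u_cl = 0.650 + 0.390 = 1.0400.
Relativistic: u_rel = (0.650 + 0.390) / (1 + 0.650·0.390) = 1.0400/1.2535 = 0.8297.
Δ = 1.0400 − 0.8297 = 0.2103.
(The classical prediction exceeds c; the relativistic result does not.)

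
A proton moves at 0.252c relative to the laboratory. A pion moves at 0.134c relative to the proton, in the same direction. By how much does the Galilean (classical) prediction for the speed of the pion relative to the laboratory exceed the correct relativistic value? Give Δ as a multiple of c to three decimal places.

Galilean: u_cl = 0.134 + 0.252 = 0.3860.
Relativistic: u_rel = (0.134 + 0.252) / (1 + 0.134·0.252) = 0.3860/1.0338 = 0.3734.
Δ = 0.3860 − 0.3734 = 0.0126.

Δ = 0.013c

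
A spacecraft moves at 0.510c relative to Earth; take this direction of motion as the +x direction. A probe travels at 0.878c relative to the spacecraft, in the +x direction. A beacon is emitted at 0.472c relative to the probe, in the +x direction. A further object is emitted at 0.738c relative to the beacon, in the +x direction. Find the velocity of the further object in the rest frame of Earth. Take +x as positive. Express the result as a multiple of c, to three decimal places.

Apply u = (u' + v)/(1 + u'v/c²) successively, working outward toward Earth.
Start: velocity of the spacecraft relative to Earth = 0.5100c.
Compose with the probe (u' = 0.878 in the spacecraft frame): u_1 = (0.878 + 0.510) / (1 + 0.878·0.510) = 1.3880/1.4478 = 0.9587.
Compose with the beacon (u' = 0.472 in the probe frame): u_2 = (0.472 + 0.959) / (1 + 0.472·0.959) = 1.4307/1.4525 = 0.9850.
Compose with the further object (u' = 0.738 in the beacon frame): u_3 = (0.738 + 0.985) / (1 + 0.738·0.985) = 1.7230/1.7269 = 0.9977.

0.998c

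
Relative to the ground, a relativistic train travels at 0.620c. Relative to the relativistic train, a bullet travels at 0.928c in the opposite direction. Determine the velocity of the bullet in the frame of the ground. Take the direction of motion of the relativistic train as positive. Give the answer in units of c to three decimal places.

-0.725c

With v = 0.620 and u' = -0.928 (in units of c),
u = (u' + v)/(1 + u'v/c²):
u = (-0.928 + 0.620) / (1 + (-0.928)·0.620) = -0.3080/0.4246 = -0.7253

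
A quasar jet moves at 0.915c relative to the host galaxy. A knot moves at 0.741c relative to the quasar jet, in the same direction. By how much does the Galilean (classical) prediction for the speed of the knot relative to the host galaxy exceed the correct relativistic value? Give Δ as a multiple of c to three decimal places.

Δ = 0.669c

Galilean: u_cl = 0.741 + 0.915 = 1.6560.
Relativistic: u_rel = (0.741 + 0.915) / (1 + 0.741·0.915) = 1.6560/1.6780 = 0.9869.
Δ = 1.6560 − 0.9869 = 0.6691.
(The classical prediction exceeds c; the relativistic result does not.)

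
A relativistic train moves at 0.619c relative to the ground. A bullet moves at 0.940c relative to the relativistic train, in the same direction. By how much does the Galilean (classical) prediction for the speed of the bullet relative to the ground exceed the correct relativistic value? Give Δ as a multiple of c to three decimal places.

Galilean: u_cl = 0.940 + 0.619 = 1.5590.
Relativistic: u_rel = (0.940 + 0.619) / (1 + 0.940·0.619) = 1.5590/1.5819 = 0.9855.
Δ = 1.5590 − 0.9855 = 0.5735.
(The classical prediction exceeds c; the relativistic result does not.)

Δ = 0.573c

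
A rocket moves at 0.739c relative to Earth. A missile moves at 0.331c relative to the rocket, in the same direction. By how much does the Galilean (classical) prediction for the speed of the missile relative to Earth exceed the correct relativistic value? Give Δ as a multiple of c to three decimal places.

Δ = 0.210c

Galilean: u_cl = 0.331 + 0.739 = 1.0700.
Relativistic: u_rel = (0.331 + 0.739) / (1 + 0.331·0.739) = 1.0700/1.2446 = 0.8597.
Δ = 1.0700 − 0.8597 = 0.2103.
(The classical prediction exceeds c; the relativistic result does not.)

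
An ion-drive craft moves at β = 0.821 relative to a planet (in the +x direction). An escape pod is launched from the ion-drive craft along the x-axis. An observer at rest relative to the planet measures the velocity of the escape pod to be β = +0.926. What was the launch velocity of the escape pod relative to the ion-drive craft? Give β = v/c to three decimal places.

Invert the composition law: u' = (u − v)/(1 − uv/c²).
u' = (0.926 − 0.821) / (1 − (0.926)(0.821)) = 0.1050/0.2398 = 0.4379.

β = +0.438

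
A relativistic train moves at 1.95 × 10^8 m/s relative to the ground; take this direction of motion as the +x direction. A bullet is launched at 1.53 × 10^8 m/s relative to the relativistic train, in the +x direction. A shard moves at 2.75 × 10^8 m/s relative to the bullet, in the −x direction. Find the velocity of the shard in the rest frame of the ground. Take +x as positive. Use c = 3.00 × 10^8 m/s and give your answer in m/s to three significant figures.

Apply u = (u' + v)/(1 + u'v/c²) successively, working outward toward the ground.
(Dividing each given speed by c = 3.00 × 10^8 m/s to work in units of c.)
Start: velocity of the relativistic train relative to the ground = 0.6500c.
Compose with the bullet (u' = 0.510 in the relativistic train frame): u_1 = (0.510 + 0.650) / (1 + 0.510·0.650) = 1.1600/1.3315 = 0.8712.
Compose with the shard (u' = -0.917 in the bullet frame): u_2 = (-0.917 + 0.871) / (1 + (-0.917)·0.871) = -0.0455/0.2014 = -0.2258.
So u = -0.2258 × 3.00 × 10^8 m/s.

-6.77 × 10^7 m/s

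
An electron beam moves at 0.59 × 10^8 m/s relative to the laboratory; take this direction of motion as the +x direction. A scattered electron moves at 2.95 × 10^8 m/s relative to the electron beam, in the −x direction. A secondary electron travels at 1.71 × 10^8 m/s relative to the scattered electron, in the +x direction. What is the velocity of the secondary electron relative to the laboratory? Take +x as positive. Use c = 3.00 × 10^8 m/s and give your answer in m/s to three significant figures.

Apply u = (u' + v)/(1 + u'v/c²) successively, working outward toward the laboratory.
(Dividing each given speed by c = 3.00 × 10^8 m/s to work in units of c.)
Start: velocity of the electron beam relative to the laboratory = 0.1967c.
Compose with the scattered electron (u' = -0.983 in the electron beam frame): u_1 = (-0.983 + 0.197) / (1 + (-0.983)·0.197) = -0.7867/0.8066 = -0.9753.
Compose with the secondary electron (u' = 0.570 in the scattered electron frame): u_2 = (0.570 + (-0.975)) / (1 + 0.570·(-0.975)) = -0.4053/0.4441 = -0.9126.
So u = -0.9126 × 3.00 × 10^8 m/s.

-2.74 × 10^8 m/s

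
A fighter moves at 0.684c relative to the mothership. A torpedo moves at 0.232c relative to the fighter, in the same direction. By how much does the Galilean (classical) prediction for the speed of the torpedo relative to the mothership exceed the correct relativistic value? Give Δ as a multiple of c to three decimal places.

Δ = 0.125c

Galilean: u_cl = 0.232 + 0.684 = 0.9160.
Relativistic: u_rel = (0.232 + 0.684) / (1 + 0.232·0.684) = 0.9160/1.1587 = 0.7905.
Δ = 0.9160 − 0.7905 = 0.1255.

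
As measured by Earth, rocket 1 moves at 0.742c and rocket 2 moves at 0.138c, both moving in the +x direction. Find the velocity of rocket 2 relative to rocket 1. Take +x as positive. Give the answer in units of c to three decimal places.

-0.673c

β_A = 0.742, β_B = 0.138.
Transform to A's frame with the inverse velocity-addition law: u' = (u − v)/(1 − uv/c²), taking u = β_B and v = β_A.
u' = (0.138 − 0.742) / (1 − (0.742)(0.138)) = -0.6040/0.8976 = -0.6729.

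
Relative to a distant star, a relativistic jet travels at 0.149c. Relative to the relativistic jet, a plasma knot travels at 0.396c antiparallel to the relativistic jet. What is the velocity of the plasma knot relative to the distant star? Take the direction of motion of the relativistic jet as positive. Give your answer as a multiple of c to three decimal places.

With v = 0.149 and u' = -0.396 (in units of c),
u = (u' + v)/(1 + u'v/c²):
u = (-0.396 + 0.149) / (1 + (-0.396)·0.149) = -0.2470/0.9410 = -0.2625

-0.262c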